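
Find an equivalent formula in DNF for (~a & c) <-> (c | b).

(~c & ~b) | (c & ~a)

(~a & c) <-> (c | b)
⇔ ((~a & c) -> (c | b)) & ((c | b) -> (~a & c))   — eliminate <->
⇔ (~(~a & c) | c | b) & ((c | b) -> (~a & c))   — eliminate ->
⇔ (~(~a & c) | c | b) & (~(c | b) | (~a & c))   — eliminate ->
⇔ (~~a | ~c | c | b) & (~(c | b) | (~a & c))   — De Morgan
⇔ (a | ~c | c | b) & (~(c | b) | (~a & c))   — double negation
⇔ (a | ~c | c | b) & ((~c & ~b) | (~a & c))   — De Morgan
⇔ (a & ~c & ~b) | (a & ~a & c) | (~c & ~c & ~b) | (~c & ~a & c) | (c & ~c & ~b) | (c & ~a & c) | (b & ~c & ~b) | (b & ~a & c)   — distribute & over |
⇔ (~c & ~b) | (c & ~a)   — simplify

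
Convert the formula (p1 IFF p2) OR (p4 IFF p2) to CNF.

(p1 IFF p2) OR (p4 IFF p2)
≡ ((p1 IMPLIES p2) AND (p2 IMPLIES p1)) OR (p4 IFF p2)   [eliminate IFF]
≡ ((NOT p1 OR p2) AND (p2 IMPLIES p1)) OR (p4 IFF p2)   [eliminate IMPLIES]
≡ ((NOT p1 OR p2) AND (NOT p2 OR p1)) OR (p4 IFF p2)   [eliminate IMPLIES]
≡ ((NOT p1 OR p2) AND (NOT p2 OR p1)) OR ((p4 IMPLIES p2) AND (p2 IMPLIES p4))   [eliminate IFF]
≡ ((NOT p1 OR p2) AND (NOT p2 OR p1)) OR ((NOT p4 OR p2) AND (p2 IMPLIES p4))   [eliminate IMPLIES]
≡ ((NOT p1 OR p2) AND (NOT p2 OR p1)) OR ((NOT p4 OR p2) AND (NOT p2 OR p4))   [eliminate IMPLIES]
≡ (NOT p1 OR p2 OR NOT p4 OR p2) AND (NOT p1 OR p2 OR NOT p2 OR p4) AND (NOT p2 OR p1 OR NOT p4 OR p2) AND (NOT p2 OR p1 OR NOT p2 OR p4)   [distribute OR over AND]
≡ (NOT p1 OR p2 OR NOT p4) AND (NOT p2 OR p1 OR p4)   [simplify]

(NOT p1 OR p2 OR NOT p4) AND (NOT p2 OR p1 OR p4)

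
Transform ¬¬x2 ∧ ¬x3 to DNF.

x2 ∧ ¬x3

¬¬x2 ∧ ¬x3
= x2 ∧ ¬x3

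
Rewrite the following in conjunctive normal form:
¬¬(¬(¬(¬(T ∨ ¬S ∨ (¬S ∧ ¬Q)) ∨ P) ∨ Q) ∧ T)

(¬T ∨ P) ∧ (S ∨ P) ∧ ¬Q ∧ T

¬¬(¬(¬(¬(T ∨ ¬S ∨ (¬S ∧ ¬Q)) ∨ P) ∨ Q) ∧ T)
⇔ ¬(¬(¬(T ∨ ¬S ∨ (¬S ∧ ¬Q)) ∨ P) ∨ Q) ∧ T   [double negation]
⇔ ¬¬(¬(T ∨ ¬S ∨ (¬S ∧ ¬Q)) ∨ P) ∧ ¬Q ∧ T   [De Morgan]
⇔ (¬(T ∨ ¬S ∨ (¬S ∧ ¬Q)) ∨ P) ∧ ¬Q ∧ T   [double negation]
⇔ ((¬T ∧ ¬¬S ∧ ¬(¬S ∧ ¬Q)) ∨ P) ∧ ¬Q ∧ T   [De Morgan]
⇔ ((¬T ∧ S ∧ ¬(¬S ∧ ¬Q)) ∨ P) ∧ ¬Q ∧ T   [double negation]
⇔ ((¬T ∧ S ∧ (¬¬S ∨ ¬¬Q)) ∨ P) ∧ ¬Q ∧ T   [De Morgan]
⇔ ((¬T ∧ S ∧ (S ∨ ¬¬Q)) ∨ P) ∧ ¬Q ∧ T   [double negation]
⇔ ((¬T ∧ S ∧ (S ∨ Q)) ∨ P) ∧ ¬Q ∧ T   [double negation]
⇔ (¬T ∨ P) ∧ (S ∨ P) ∧ (S ∨ Q ∨ P) ∧ ¬Q ∧ T   [distribute ∨ over ∧]
⇔ (¬T ∨ P) ∧ (S ∨ P) ∧ ¬Q ∧ T   [simplify]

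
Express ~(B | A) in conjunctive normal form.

~(B | A)
= ~B & ~A   [De Morgan]

~B & ~A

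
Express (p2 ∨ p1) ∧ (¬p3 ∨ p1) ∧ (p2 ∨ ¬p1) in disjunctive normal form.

(p2 ∧ ¬p3) ∨ (p2 ∧ p1)

(p2 ∨ p1) ∧ (¬p3 ∨ p1) ∧ (p2 ∨ ¬p1)
= (p2 ∧ ¬p3 ∧ p2) ∨ (p2 ∧ ¬p3 ∧ ¬p1) ∨ (p2 ∧ p1 ∧ p2) ∨ (p2 ∧ p1 ∧ ¬p1) ∨ (p1 ∧ ¬p3 ∧ p2) ∨ (p1 ∧ ¬p3 ∧ ¬p1) ∨ (p1 ∧ p1 ∧ p2) ∨ (p1 ∧ p1 ∧ ¬p1)   [distribute ∧ over ∨]
= (p2 ∧ ¬p3) ∨ (p2 ∧ p1)   [simplify]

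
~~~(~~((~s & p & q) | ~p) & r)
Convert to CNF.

~~~(~~((~s & p & q) | ~p) & r)
≡ ~(~~((~s & p & q) | ~p) & r)   (double negation)
≡ ~~~((~s & p & q) | ~p) | ~r   (De Morgan)
≡ ~((~s & p & q) | ~p) | ~r   (double negation)
≡ (~(~s & p & q) & ~~p) | ~r   (De Morgan)
≡ ((~~s | ~p | ~q) & ~~p) | ~r   (De Morgan)
≡ ((s | ~p | ~q) & ~~p) | ~r   (double negation)
≡ ((s | ~p | ~q) & p) | ~r   (double negation)
≡ (s | ~p | ~q | ~r) & (p | ~r)   (distribute | over &)

(s | ~p | ~q | ~r) & (p | ~r)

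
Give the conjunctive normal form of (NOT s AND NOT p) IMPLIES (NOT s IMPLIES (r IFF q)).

(NOT s AND NOT p) IMPLIES (NOT s IMPLIES (r IFF q))
= NOT (NOT s AND NOT p) OR (NOT s IMPLIES (r IFF q))
= NOT (NOT s AND NOT p) OR NOT NOT s OR (r IFF q)
= NOT (NOT s AND NOT p) OR NOT NOT s OR ((r IMPLIES q) AND (q IMPLIES r))
= NOT (NOT s AND NOT p) OR NOT NOT s OR ((NOT r OR q) AND (q IMPLIES r))
= NOT (NOT s AND NOT p) OR NOT NOT s OR ((NOT r OR q) AND (NOT q OR r))
= NOT NOT s OR NOT NOT p OR NOT NOT s OR ((NOT r OR q) AND (NOT q OR r))
= s OR NOT NOT p OR NOT NOT s OR ((NOT r OR q) AND (NOT q OR r))
= s OR p OR NOT NOT s OR ((NOT r OR q) AND (NOT q OR r))
= s OR p OR s OR ((NOT r OR q) AND (NOT q OR r))
= (s OR p OR s OR NOT r OR q) AND (s OR p OR s OR NOT q OR r)
= (s OR p OR NOT r OR q) AND (s OR p OR NOT q OR r)

(s OR p OR NOT r OR q) AND (s OR p OR NOT q OR r)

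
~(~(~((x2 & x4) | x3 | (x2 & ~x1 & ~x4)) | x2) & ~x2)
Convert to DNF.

(~x2 & ~x3) | (~x4 & ~x3 & x1) | x2

~(~(~((x2 & x4) | x3 | (x2 & ~x1 & ~x4)) | x2) & ~x2)
⇔ ~~(~((x2 & x4) | x3 | (x2 & ~x1 & ~x4)) | x2) | ~~x2   — De Morgan
⇔ ~((x2 & x4) | x3 | (x2 & ~x1 & ~x4)) | x2 | ~~x2   — double negation
⇔ (~(x2 & x4) & ~x3 & ~(x2 & ~x1 & ~x4)) | x2 | ~~x2   — De Morgan
⇔ ((~x2 | ~x4) & ~x3 & ~(x2 & ~x1 & ~x4)) | x2 | ~~x2   — De Morgan
⇔ ((~x2 | ~x4) & ~x3 & (~x2 | ~~x1 | ~~x4)) | x2 | ~~x2   — De Morgan
⇔ ((~x2 | ~x4) & ~x3 & (~x2 | x1 | ~~x4)) | x2 | ~~x2   — double negation
⇔ ((~x2 | ~x4) & ~x3 & (~x2 | x1 | x4)) | x2 | ~~x2   — double negation
⇔ ((~x2 | ~x4) & ~x3 & (~x2 | x1 | x4)) | x2 | x2   — double negation
⇔ (~x2 & ~x3 & ~x2) | (~x2 & ~x3 & x1) | (~x2 & ~x3 & x4) | (~x4 & ~x3 & ~x2) | (~x4 & ~x3 & x1) | (~x4 & ~x3 & x4) | x2 | x2   — distribute & over |
⇔ (~x2 & ~x3) | (~x4 & ~x3 & x1) | x2   — simplify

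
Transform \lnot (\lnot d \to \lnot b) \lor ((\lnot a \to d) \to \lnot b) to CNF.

\lnot (\lnot d \to \lnot b) \lor ((\lnot a \to d) \to \lnot b)
= \lnot (\lnot \lnot d \lor \lnot b) \lor ((\lnot a \to d) \to \lnot b)   — eliminate \to
= \lnot (\lnot \lnot d \lor \lnot b) \lor \lnot (\lnot a \to d) \lor \lnot b   — eliminate \to
= \lnot (\lnot \lnot d \lor \lnot b) \lor \lnot (\lnot \lnot a \lor d) \lor \lnot b   — eliminate \to
= (\lnot \lnot \lnot d \land \lnot \lnot b) \lor \lnot (\lnot \lnot a \lor d) \lor \lnot b   — De Morgan
= (\lnot d \land \lnot \lnot b) \lor \lnot (\lnot \lnot a \lor d) \lor \lnot b   — double negation
= (\lnot d \land b) \lor \lnot (\lnot \lnot a \lor d) \lor \lnot b   — double negation
= (\lnot d \land b) \lor (\lnot \lnot \lnot a \land \lnot d) \lor \lnot b   — De Morgan
= (\lnot d \land b) \lor (\lnot a \land \lnot d) \lor \lnot b   — double negation
= (\lnot d \lor \lnot a \lor \lnot b) \land (\lnot d \lor \lnot d \lor \lnot b) \land (b \lor \lnot a \lor \lnot b) \land (b \lor \lnot d \lor \lnot b)   — distribute \lor over \land
= \lnot d \lor \lnot b   — simplify

\lnot d \lor \lnot b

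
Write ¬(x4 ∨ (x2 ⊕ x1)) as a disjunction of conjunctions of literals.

(¬x4 ∧ ¬x2 ∧ ¬x1) ∨ (¬x4 ∧ x1 ∧ x2)

¬(x4 ∨ (x2 ⊕ x1))
≡ ¬(x4 ∨ (x2 ∧ ¬x1) ∨ (¬x2 ∧ x1))
≡ ¬x4 ∧ ¬(x2 ∧ ¬x1) ∧ ¬(¬x2 ∧ x1)
≡ ¬x4 ∧ (¬x2 ∨ ¬¬x1) ∧ ¬(¬x2 ∧ x1)
≡ ¬x4 ∧ (¬x2 ∨ x1) ∧ ¬(¬x2 ∧ x1)
≡ ¬x4 ∧ (¬x2 ∨ x1) ∧ (¬¬x2 ∨ ¬x1)
≡ ¬x4 ∧ (¬x2 ∨ x1) ∧ (x2 ∨ ¬x1)
≡ (¬x4 ∧ ¬x2 ∧ x2) ∨ (¬x4 ∧ ¬x2 ∧ ¬x1) ∨ (¬x4 ∧ x1 ∧ x2) ∨ (¬x4 ∧ x1 ∧ ¬x1)
≡ (¬x4 ∧ ¬x2 ∧ ¬x1) ∨ (¬x4 ∧ x1 ∧ x2)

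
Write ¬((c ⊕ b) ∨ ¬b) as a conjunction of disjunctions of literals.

(¬b ∨ c) ∧ b

¬((c ⊕ b) ∨ ¬b)
≡ ¬(((c ∨ b) ∧ ¬(c ∧ b)) ∨ ¬b)   (expand ⊕)
≡ ¬((c ∨ b) ∧ ¬(c ∧ b)) ∧ ¬¬b   (De Morgan)
≡ (¬(c ∨ b) ∨ ¬¬(c ∧ b)) ∧ ¬¬b   (De Morgan)
≡ ((¬c ∧ ¬b) ∨ ¬¬(c ∧ b)) ∧ ¬¬b   (De Morgan)
≡ ((¬c ∧ ¬b) ∨ (c ∧ b)) ∧ ¬¬b   (double negation)
≡ ((¬c ∧ ¬b) ∨ (c ∧ b)) ∧ b   (double negation)
≡ (¬c ∨ c) ∧ (¬c ∨ b) ∧ (¬b ∨ c) ∧ (¬b ∨ b) ∧ b   (distribute ∨ over ∧)
≡ (¬b ∨ c) ∧ b   (simplify)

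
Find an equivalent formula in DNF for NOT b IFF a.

NOT b IFF a
≡ (NOT b IMPLIES a) AND (a IMPLIES NOT b)   [eliminate IFF]
≡ (NOT NOT b OR a) AND (a IMPLIES NOT b)   [eliminate IMPLIES]
≡ (NOT NOT b OR a) AND (NOT a OR NOT b)   [eliminate IMPLIES]
≡ (b OR a) AND (NOT a OR NOT b)   [double negation]
≡ (b AND NOT a) OR (b AND NOT b) OR (a AND NOT a) OR (a AND NOT b)   [distribute AND over OR]
≡ (b AND NOT a) OR (a AND NOT b)   [simplify]

(b AND NOT a) OR (a AND NOT b)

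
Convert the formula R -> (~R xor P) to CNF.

R -> (~R xor P)
⇔ ~R | (~R xor P)   [eliminate ->]
⇔ ~R | ((~R | P) & ~(~R & P))   [expand xor]
⇔ ~R | ((~R | P) & (~~R | ~P))   [De Morgan]
⇔ ~R | ((~R | P) & (R | ~P))   [double negation]
⇔ (~R | ~R | P) & (~R | R | ~P)   [distribute | over &]
⇔ ~R | P   [simplify]

~R | P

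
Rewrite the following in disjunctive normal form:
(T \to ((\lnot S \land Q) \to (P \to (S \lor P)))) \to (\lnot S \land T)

\lnot S \land T

(T \to ((\lnot S \land Q) \to (P \to (S \lor P)))) \to (\lnot S \land T)
= \lnot (T \to ((\lnot S \land Q) \to (P \to (S \lor P)))) \lor (\lnot S \land T)   (eliminate \to)
= \lnot (\lnot T \lor ((\lnot S \land Q) \to (P \to (S \lor P)))) \lor (\lnot S \land T)   (eliminate \to)
= \lnot (\lnot T \lor \lnot (\lnot S \land Q) \lor (P \to (S \lor P))) \lor (\lnot S \land T)   (eliminate \to)
= \lnot (\lnot T \lor \lnot (\lnot S \land Q) \lor \lnot P \lor S \lor P) \lor (\lnot S \land T)   (eliminate \to)
= (\lnot \lnot T \land \lnot \lnot (\lnot S \land Q) \land \lnot \lnot P \land \lnot S \land \lnot P) \lor (\lnot S \land T)   (De Morgan)
= (T \land \lnot \lnot (\lnot S \land Q) \land \lnot \lnot P \land \lnot S \land \lnot P) \lor (\lnot S \land T)   (double negation)
= (T \land \lnot S \land Q \land \lnot \lnot P \land \lnot S \land \lnot P) \lor (\lnot S \land T)   (double negation)
= (T \land \lnot S \land Q \land P \land \lnot S \land \lnot P) \lor (\lnot S \land T)   (double negation)
= \lnot S \land T   (simplify)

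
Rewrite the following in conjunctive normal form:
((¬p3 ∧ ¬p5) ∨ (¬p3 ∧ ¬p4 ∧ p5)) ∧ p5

¬p3 ∧ (¬p5 ∨ ¬p4) ∧ p5

((¬p3 ∧ ¬p5) ∨ (¬p3 ∧ ¬p4 ∧ p5)) ∧ p5
≡ (¬p3 ∨ ¬p3) ∧ (¬p3 ∨ ¬p4) ∧ (¬p3 ∨ p5) ∧ (¬p5 ∨ ¬p3) ∧ (¬p5 ∨ ¬p4) ∧ (¬p5 ∨ p5) ∧ p5   (distribute ∨ over ∧)
≡ ¬p3 ∧ (¬p5 ∨ ¬p4) ∧ p5   (simplify)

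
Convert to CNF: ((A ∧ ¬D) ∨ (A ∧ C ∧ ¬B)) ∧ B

A ∧ (¬D ∨ C) ∧ (¬D ∨ ¬B) ∧ B

((A ∧ ¬D) ∨ (A ∧ C ∧ ¬B)) ∧ B
≡ (A ∨ A) ∧ (A ∨ C) ∧ (A ∨ ¬B) ∧ (¬D ∨ A) ∧ (¬D ∨ C) ∧ (¬D ∨ ¬B) ∧ B   [distribute ∨ over ∧]
≡ A ∧ (¬D ∨ C) ∧ (¬D ∨ ¬B) ∧ B   [simplify]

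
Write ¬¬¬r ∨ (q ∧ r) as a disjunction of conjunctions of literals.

¬¬¬r ∨ (q ∧ r)
≡ ¬r ∨ (q ∧ r)   (double negation)

¬r ∨ (q ∧ r)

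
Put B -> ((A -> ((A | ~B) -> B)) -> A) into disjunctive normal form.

B -> ((A -> ((A | ~B) -> B)) -> A)
⇔ ~B | ((A -> ((A | ~B) -> B)) -> A)   (eliminate ->)
⇔ ~B | ~(A -> ((A | ~B) -> B)) | A   (eliminate ->)
⇔ ~B | ~(~A | ((A | ~B) -> B)) | A   (eliminate ->)
⇔ ~B | ~(~A | ~(A | ~B) | B) | A   (eliminate ->)
⇔ ~B | (~~A & ~~(A | ~B) & ~B) | A   (De Morgan)
⇔ ~B | (A & ~~(A | ~B) & ~B) | A   (double negation)
⇔ ~B | (A & (A | ~B) & ~B) | A   (double negation)
⇔ ~B | (A & A & ~B) | (A & ~B & ~B) | A   (distribute & over |)
⇔ ~B | A   (simplify)

~B | A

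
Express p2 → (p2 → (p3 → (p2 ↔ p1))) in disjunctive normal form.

¬p2 ∨ ¬p3 ∨ (p1 ∧ p2)

p2 → (p2 → (p3 → (p2 ↔ p1)))
= ¬p2 ∨ (p2 → (p3 → (p2 ↔ p1)))   [eliminate →]
= ¬p2 ∨ ¬p2 ∨ (p3 → (p2 ↔ p1))   [eliminate →]
= ¬p2 ∨ ¬p2 ∨ ¬p3 ∨ (p2 ↔ p1)   [eliminate →]
= ¬p2 ∨ ¬p2 ∨ ¬p3 ∨ ((p2 → p1) ∧ (p1 → p2))   [eliminate ↔]
= ¬p2 ∨ ¬p2 ∨ ¬p3 ∨ ((¬p2 ∨ p1) ∧ (p1 → p2))   [eliminate →]
= ¬p2 ∨ ¬p2 ∨ ¬p3 ∨ ((¬p2 ∨ p1) ∧ (¬p1 ∨ p2))   [eliminate →]
= ¬p2 ∨ ¬p2 ∨ ¬p3 ∨ (¬p2 ∧ ¬p1) ∨ (¬p2 ∧ p2) ∨ (p1 ∧ ¬p1) ∨ (p1 ∧ p2)   [distribute ∧ over ∨]
= ¬p2 ∨ ¬p3 ∨ (p1 ∧ p2)   [simplify]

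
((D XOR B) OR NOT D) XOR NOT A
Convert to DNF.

(D AND NOT B AND A) OR (NOT D AND A) OR (B AND D AND NOT A)

((D XOR B) OR NOT D) XOR NOT A
≡ (((D XOR B) OR NOT D) AND NOT NOT A) OR (NOT ((D XOR B) OR NOT D) AND NOT A)   [expand XOR]
≡ (((D AND NOT B) OR (NOT D AND B) OR NOT D) AND NOT NOT A) OR (NOT ((D XOR B) OR NOT D) AND NOT A)   [expand XOR]
≡ (((D AND NOT B) OR (NOT D AND B) OR NOT D) AND NOT NOT A) OR (NOT ((D AND NOT B) OR (NOT D AND B) OR NOT D) AND NOT A)   [expand XOR]
≡ (((D AND NOT B) OR (NOT D AND B) OR NOT D) AND A) OR (NOT ((D AND NOT B) OR (NOT D AND B) OR NOT D) AND NOT A)   [double negation]
≡ (((D AND NOT B) OR (NOT D AND B) OR NOT D) AND A) OR (NOT (D AND NOT B) AND NOT (NOT D AND B) AND NOT NOT D AND NOT A)   [De Morgan]
≡ (((D AND NOT B) OR (NOT D AND B) OR NOT D) AND A) OR ((NOT D OR NOT NOT B) AND NOT (NOT D AND B) AND NOT NOT D AND NOT A)   [De Morgan]
≡ (((D AND NOT B) OR (NOT D AND B) OR NOT D) AND A) OR ((NOT D OR B) AND NOT (NOT D AND B) AND NOT NOT D AND NOT A)   [double negation]
≡ (((D AND NOT B) OR (NOT D AND B) OR NOT D) AND A) OR ((NOT D OR B) AND (NOT NOT D OR NOT B) AND NOT NOT D AND NOT A)   [De Morgan]
≡ (((D AND NOT B) OR (NOT D AND B) OR NOT D) AND A) OR ((NOT D OR B) AND (D OR NOT B) AND NOT NOT D AND NOT A)   [double negation]
≡ (((D AND NOT B) OR (NOT D AND B) OR NOT D) AND A) OR ((NOT D OR B) AND (D OR NOT B) AND D AND NOT A)   [double negation]
≡ (D AND NOT B AND A) OR (NOT D AND B AND A) OR (NOT D AND A) OR (NOT D AND D AND D AND NOT A) OR (NOT D AND NOT B AND D AND NOT A) OR (B AND D AND D AND NOT A) OR (B AND NOT B AND D AND NOT A)   [distribute AND over OR]
≡ (D AND NOT B AND A) OR (NOT D AND A) OR (B AND D AND NOT A)   [simplify]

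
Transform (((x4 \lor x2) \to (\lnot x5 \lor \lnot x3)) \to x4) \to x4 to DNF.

(((x4 \lor x2) \to (\lnot x5 \lor \lnot x3)) \to x4) \to x4
⇔ \lnot (((x4 \lor x2) \to (\lnot x5 \lor \lnot x3)) \to x4) \lor x4   — eliminate \to
⇔ \lnot (\lnot ((x4 \lor x2) \to (\lnot x5 \lor \lnot x3)) \lor x4) \lor x4   — eliminate \to
⇔ \lnot (\lnot (\lnot (x4 \lor x2) \lor \lnot x5 \lor \lnot x3) \lor x4) \lor x4   — eliminate \to
⇔ (\lnot \lnot (\lnot (x4 \lor x2) \lor \lnot x5 \lor \lnot x3) \land \lnot x4) \lor x4   — De Morgan
⇔ ((\lnot (x4 \lor x2) \lor \lnot x5 \lor \lnot x3) \land \lnot x4) \lor x4   — double negation
⇔ (((\lnot x4 \land \lnot x2) \lor \lnot x5 \lor \lnot x3) \land \lnot x4) \lor x4   — De Morgan
⇔ (\lnot x4 \land \lnot x2 \land \lnot x4) \lor (\lnot x5 \land \lnot x4) \lor (\lnot x3 \land \lnot x4) \lor x4   — distribute \land over \lor
⇔ (\lnot x4 \land \lnot x2) \lor (\lnot x5 \land \lnot x4) \lor (\lnot x3 \land \lnot x4) \lor x4   — simplify

(\lnot x4 \land \lnot x2) \lor (\lnot x5 \land \lnot x4) \lor (\lnot x3 \land \lnot x4) \lor x4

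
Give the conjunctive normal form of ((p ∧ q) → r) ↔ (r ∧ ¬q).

((p ∧ q) → r) ↔ (r ∧ ¬q)
≡ (((p ∧ q) → r) → (r ∧ ¬q)) ∧ ((r ∧ ¬q) → ((p ∧ q) → r))   (eliminate ↔)
≡ (¬((p ∧ q) → r) ∨ (r ∧ ¬q)) ∧ ((r ∧ ¬q) → ((p ∧ q) → r))   (eliminate →)
≡ (¬(¬(p ∧ q) ∨ r) ∨ (r ∧ ¬q)) ∧ ((r ∧ ¬q) → ((p ∧ q) → r))   (eliminate →)
≡ (¬(¬(p ∧ q) ∨ r) ∨ (r ∧ ¬q)) ∧ (¬(r ∧ ¬q) ∨ ((p ∧ q) → r))   (eliminate →)
≡ (¬(¬(p ∧ q) ∨ r) ∨ (r ∧ ¬q)) ∧ (¬(r ∧ ¬q) ∨ ¬(p ∧ q) ∨ r)   (eliminate →)
≡ ((¬¬(p ∧ q) ∧ ¬r) ∨ (r ∧ ¬q)) ∧ (¬(r ∧ ¬q) ∨ ¬(p ∧ q) ∨ r)   (De Morgan)
≡ ((p ∧ q ∧ ¬r) ∨ (r ∧ ¬q)) ∧ (¬(r ∧ ¬q) ∨ ¬(p ∧ q) ∨ r)   (double negation)
≡ ((p ∧ q ∧ ¬r) ∨ (r ∧ ¬q)) ∧ (¬r ∨ ¬¬q ∨ ¬(p ∧ q) ∨ r)   (De Morgan)
≡ ((p ∧ q ∧ ¬r) ∨ (r ∧ ¬q)) ∧ (¬r ∨ q ∨ ¬(p ∧ q) ∨ r)   (double negation)
≡ ((p ∧ q ∧ ¬r) ∨ (r ∧ ¬q)) ∧ (¬r ∨ q ∨ ¬p ∨ ¬q ∨ r)   (De Morgan)
≡ (p ∨ r) ∧ (p ∨ ¬q) ∧ (q ∨ r) ∧ (q ∨ ¬q) ∧ (¬r ∨ r) ∧ (¬r ∨ ¬q) ∧ (¬r ∨ q ∨ ¬p ∨ ¬q ∨ r)   (distribute ∨ over ∧)
≡ (p ∨ r) ∧ (p ∨ ¬q) ∧ (q ∨ r) ∧ (¬r ∨ ¬q)   (simplify)

(p ∨ r) ∧ (p ∨ ¬q) ∧ (q ∨ r) ∧ (¬r ∨ ¬q)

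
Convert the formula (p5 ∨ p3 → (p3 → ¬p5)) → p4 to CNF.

(p3 ∨ p4) ∧ (p5 ∨ p4)

(p5 ∨ p3 → (p3 → ¬p5)) → p4
≡ ¬(p5 ∨ p3 → (p3 → ¬p5)) ∨ p4   [eliminate →]
≡ ¬(¬(p5 ∨ p3) ∨ (p3 → ¬p5)) ∨ p4   [eliminate →]
≡ ¬(¬(p5 ∨ p3) ∨ ¬p3 ∨ ¬p5) ∨ p4   [eliminate →]
≡ ¬¬(p5 ∨ p3) ∧ ¬¬p3 ∧ ¬¬p5 ∨ p4   [De Morgan]
≡ (p5 ∨ p3) ∧ ¬¬p3 ∧ ¬¬p5 ∨ p4   [double negation]
≡ (p5 ∨ p3) ∧ p3 ∧ ¬¬p5 ∨ p4   [double negation]
≡ (p5 ∨ p3) ∧ p3 ∧ p5 ∨ p4   [double negation]
≡ (p5 ∨ p3 ∨ p4) ∧ (p3 ∨ p4) ∧ (p5 ∨ p4)   [distribute ∨ over ∧]
≡ (p3 ∨ p4) ∧ (p5 ∨ p4)   [simplify]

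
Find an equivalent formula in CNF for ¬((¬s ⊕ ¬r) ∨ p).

(s ∨ ¬r) ∧ (r ∨ ¬s) ∧ ¬p

¬((¬s ⊕ ¬r) ∨ p)
≡ ¬((¬s ∨ ¬r) ∧ ¬(¬s ∧ ¬r) ∨ p)   [expand ⊕]
≡ ¬((¬s ∨ ¬r) ∧ ¬(¬s ∧ ¬r)) ∧ ¬p   [De Morgan]
≡ (¬(¬s ∨ ¬r) ∨ ¬¬(¬s ∧ ¬r)) ∧ ¬p   [De Morgan]
≡ (¬¬s ∧ ¬¬r ∨ ¬¬(¬s ∧ ¬r)) ∧ ¬p   [De Morgan]
≡ (s ∧ ¬¬r ∨ ¬¬(¬s ∧ ¬r)) ∧ ¬p   [double negation]
≡ (s ∧ r ∨ ¬¬(¬s ∧ ¬r)) ∧ ¬p   [double negation]
≡ (s ∧ r ∨ ¬s ∧ ¬r) ∧ ¬p   [double negation]
≡ (s ∨ ¬s) ∧ (s ∨ ¬r) ∧ (r ∨ ¬s) ∧ (r ∨ ¬r) ∧ ¬p   [distribute ∨ over ∧]
≡ (s ∨ ¬r) ∧ (r ∨ ¬s) ∧ ¬p   [simplify]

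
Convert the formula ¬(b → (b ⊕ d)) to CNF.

¬(b → (b ⊕ d))
⇔ ¬(¬b ∨ (b ⊕ d))   [eliminate →]
⇔ ¬(¬b ∨ ((b ∨ d) ∧ ¬(b ∧ d)))   [expand ⊕]
⇔ ¬¬b ∧ ¬((b ∨ d) ∧ ¬(b ∧ d))   [De Morgan]
⇔ b ∧ ¬((b ∨ d) ∧ ¬(b ∧ d))   [double negation]
⇔ b ∧ (¬(b ∨ d) ∨ ¬¬(b ∧ d))   [De Morgan]
⇔ b ∧ ((¬b ∧ ¬d) ∨ ¬¬(b ∧ d))   [De Morgan]
⇔ b ∧ ((¬b ∧ ¬d) ∨ (b ∧ d))   [double negation]
⇔ b ∧ (¬b ∨ b) ∧ (¬b ∨ d) ∧ (¬d ∨ b) ∧ (¬d ∨ d)   [distribute ∨ over ∧]
⇔ b ∧ (¬b ∨ d)   [simplify]

b ∧ (¬b ∨ d)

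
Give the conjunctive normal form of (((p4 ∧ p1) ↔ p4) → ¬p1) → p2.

(((p4 ∧ p1) ↔ p4) → ¬p1) → p2
≡ ¬(((p4 ∧ p1) ↔ p4) → ¬p1) ∨ p2   — eliminate →
≡ ¬(¬((p4 ∧ p1) ↔ p4) ∨ ¬p1) ∨ p2   — eliminate →
≡ ¬(¬(((p4 ∧ p1) → p4) ∧ (p4 → (p4 ∧ p1))) ∨ ¬p1) ∨ p2   — eliminate ↔
≡ ¬(¬((¬(p4 ∧ p1) ∨ p4) ∧ (p4 → (p4 ∧ p1))) ∨ ¬p1) ∨ p2   — eliminate →
≡ ¬(¬((¬(p4 ∧ p1) ∨ p4) ∧ (¬p4 ∨ (p4 ∧ p1))) ∨ ¬p1) ∨ p2   — eliminate →
≡ (¬¬((¬(p4 ∧ p1) ∨ p4) ∧ (¬p4 ∨ (p4 ∧ p1))) ∧ ¬¬p1) ∨ p2   — De Morgan
≡ ((¬(p4 ∧ p1) ∨ p4) ∧ (¬p4 ∨ (p4 ∧ p1)) ∧ ¬¬p1) ∨ p2   — double negation
≡ ((¬p4 ∨ ¬p1 ∨ p4) ∧ (¬p4 ∨ (p4 ∧ p1)) ∧ ¬¬p1) ∨ p2   — De Morgan
≡ ((¬p4 ∨ ¬p1 ∨ p4) ∧ (¬p4 ∨ (p4 ∧ p1)) ∧ p1) ∨ p2   — double negation
≡ (¬p4 ∨ ¬p1 ∨ p4 ∨ p2) ∧ (¬p4 ∨ p4 ∨ p2) ∧ (¬p4 ∨ p1 ∨ p2) ∧ (p1 ∨ p2)   — distribute ∨ over ∧
≡ p1 ∨ p2   — simplify

p1 ∨ p2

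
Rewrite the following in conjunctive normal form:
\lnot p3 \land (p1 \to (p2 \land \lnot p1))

\lnot p3 \land (p1 \to (p2 \land \lnot p1))
≡ \lnot p3 \land (\lnot p1 \lor (p2 \land \lnot p1))   [eliminate \to]
≡ \lnot p3 \land (\lnot p1 \lor p2) \land (\lnot p1 \lor \lnot p1)   [distribute \lor over \land]
≡ \lnot p3 \land \lnot p1   [simplify]

\lnot p3 \land \lnot p1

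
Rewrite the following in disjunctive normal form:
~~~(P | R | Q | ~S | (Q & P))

~~~(P | R | Q | ~S | (Q & P))
⇔ ~(P | R | Q | ~S | (Q & P))
⇔ ~P & ~R & ~Q & ~~S & ~(Q & P)
⇔ ~P & ~R & ~Q & S & ~(Q & P)
⇔ ~P & ~R & ~Q & S & (~Q | ~P)
⇔ (~P & ~R & ~Q & S & ~Q) | (~P & ~R & ~Q & S & ~P)
⇔ ~P & ~R & ~Q & S

~P & ~R & ~Q & S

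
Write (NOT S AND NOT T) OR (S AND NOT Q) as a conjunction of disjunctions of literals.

(NOT S OR NOT Q) AND (NOT T OR S) AND (NOT T OR NOT Q)

(NOT S AND NOT T) OR (S AND NOT Q)
≡ (NOT S OR S) AND (NOT S OR NOT Q) AND (NOT T OR S) AND (NOT T OR NOT Q)   [distribute OR over AND]
≡ (NOT S OR NOT Q) AND (NOT T OR S) AND (NOT T OR NOT Q)   [simplify]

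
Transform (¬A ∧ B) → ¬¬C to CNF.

A ∨ ¬B ∨ C

(¬A ∧ B) → ¬¬C
≡ ¬(¬A ∧ B) ∨ ¬¬C   (eliminate →)
≡ ¬¬A ∨ ¬B ∨ ¬¬C   (De Morgan)
≡ A ∨ ¬B ∨ ¬¬C   (double negation)
≡ A ∨ ¬B ∨ C   (double negation)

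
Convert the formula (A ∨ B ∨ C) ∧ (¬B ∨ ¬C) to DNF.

(A ∧ ¬B) ∨ (A ∧ ¬C) ∨ (B ∧ ¬C) ∨ (C ∧ ¬B)

(A ∨ B ∨ C) ∧ (¬B ∨ ¬C)
≡ (A ∧ ¬B) ∨ (A ∧ ¬C) ∨ (B ∧ ¬B) ∨ (B ∧ ¬C) ∨ (C ∧ ¬B) ∨ (C ∧ ¬C)   [distribute ∧ over ∨]
≡ (A ∧ ¬B) ∨ (A ∧ ¬C) ∨ (B ∧ ¬C) ∨ (C ∧ ¬B)   [simplify]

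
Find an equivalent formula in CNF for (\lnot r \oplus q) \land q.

(r \lor \lnot q) \land q

(\lnot r \oplus q) \land q
≡ (\lnot r \lor q) \land \lnot (\lnot r \land q) \land q   (expand \oplus)
≡ (\lnot r \lor q) \land (\lnot \lnot r \lor \lnot q) \land q   (De Morgan)
≡ (\lnot r \lor q) \land (r \lor \lnot q) \land q   (double negation)
≡ (r \lor \lnot q) \land q   (simplify)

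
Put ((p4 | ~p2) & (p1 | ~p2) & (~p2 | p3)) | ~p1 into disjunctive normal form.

(p4 & p1 & p3) | ~p2 | ~p1

((p4 | ~p2) & (p1 | ~p2) & (~p2 | p3)) | ~p1
≡ (p4 & p1 & ~p2) | (p4 & p1 & p3) | (p4 & ~p2 & ~p2) | (p4 & ~p2 & p3) | (~p2 & p1 & ~p2) | (~p2 & p1 & p3) | (~p2 & ~p2 & ~p2) | (~p2 & ~p2 & p3) | ~p1   [distribute & over |]
≡ (p4 & p1 & p3) | ~p2 | ~p1   [simplify]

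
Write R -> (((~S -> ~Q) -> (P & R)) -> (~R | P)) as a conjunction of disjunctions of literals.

~R | S | ~Q | P

R -> (((~S -> ~Q) -> (P & R)) -> (~R | P))
= ~R | (((~S -> ~Q) -> (P & R)) -> (~R | P))
= ~R | ~((~S -> ~Q) -> (P & R)) | ~R | P
= ~R | ~(~(~S -> ~Q) | (P & R)) | ~R | P
= ~R | ~(~(~~S | ~Q) | (P & R)) | ~R | P
= ~R | (~~(~~S | ~Q) & ~(P & R)) | ~R | P
= ~R | ((~~S | ~Q) & ~(P & R)) | ~R | P
= ~R | ((S | ~Q) & ~(P & R)) | ~R | P
= ~R | ((S | ~Q) & (~P | ~R)) | ~R | P
= (~R | S | ~Q | ~R | P) & (~R | ~P | ~R | ~R | P)
= ~R | S | ~Q | P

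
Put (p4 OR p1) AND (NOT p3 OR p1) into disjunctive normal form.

(p4 OR p1) AND (NOT p3 OR p1)
= (p4 AND NOT p3) OR (p4 AND p1) OR (p1 AND NOT p3) OR (p1 AND p1)   [distribute AND over OR]
= (p4 AND NOT p3) OR p1   [simplify]

(p4 AND NOT p3) OR p1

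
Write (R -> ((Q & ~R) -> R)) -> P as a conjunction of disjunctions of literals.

(R | P) & (Q | P) & (~R | P)

(R -> ((Q & ~R) -> R)) -> P
≡ ~(R -> ((Q & ~R) -> R)) | P   [eliminate ->]
≡ ~(~R | ((Q & ~R) -> R)) | P   [eliminate ->]
≡ ~(~R | ~(Q & ~R) | R) | P   [eliminate ->]
≡ (~~R & ~~(Q & ~R) & ~R) | P   [De Morgan]
≡ (R & ~~(Q & ~R) & ~R) | P   [double negation]
≡ (R & Q & ~R & ~R) | P   [double negation]
≡ (R | P) & (Q | P) & (~R | P) & (~R | P)   [distribute | over &]
≡ (R | P) & (Q | P) & (~R | P)   [simplify]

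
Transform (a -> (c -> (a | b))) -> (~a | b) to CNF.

~a | b

(a -> (c -> (a | b))) -> (~a | b)
= ~(a -> (c -> (a | b))) | ~a | b   (eliminate ->)
= ~(~a | (c -> (a | b))) | ~a | b   (eliminate ->)
= ~(~a | ~c | a | b) | ~a | b   (eliminate ->)
= (~~a & ~~c & ~a & ~b) | ~a | b   (De Morgan)
= (a & ~~c & ~a & ~b) | ~a | b   (double negation)
= (a & c & ~a & ~b) | ~a | b   (double negation)
= (a | ~a | b) & (c | ~a | b) & (~a | ~a | b) & (~b | ~a | b)   (distribute | over &)
= ~a | b   (simplify)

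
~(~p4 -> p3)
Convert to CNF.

~(~p4 -> p3)
⇔ ~(~~p4 | p3)
⇔ ~~~p4 & ~p3
⇔ ~p4 & ~p3

~p4 & ~p3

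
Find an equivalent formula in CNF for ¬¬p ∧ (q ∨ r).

p ∧ (q ∨ r)

¬¬p ∧ (q ∨ r)
≡ p ∧ (q ∨ r)   [double negation]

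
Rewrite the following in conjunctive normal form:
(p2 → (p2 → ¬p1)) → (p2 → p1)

(p2 → (p2 → ¬p1)) → (p2 → p1)
= ¬(p2 → (p2 → ¬p1)) ∨ (p2 → p1)
= ¬(¬p2 ∨ (p2 → ¬p1)) ∨ (p2 → p1)
= ¬(¬p2 ∨ ¬p2 ∨ ¬p1) ∨ (p2 → p1)
= ¬(¬p2 ∨ ¬p2 ∨ ¬p1) ∨ ¬p2 ∨ p1
= (¬¬p2 ∧ ¬¬p2 ∧ ¬¬p1) ∨ ¬p2 ∨ p1
= (p2 ∧ ¬¬p2 ∧ ¬¬p1) ∨ ¬p2 ∨ p1
= (p2 ∧ p2 ∧ ¬¬p1) ∨ ¬p2 ∨ p1
= (p2 ∧ p2 ∧ p1) ∨ ¬p2 ∨ p1
= (p2 ∨ ¬p2 ∨ p1) ∧ (p2 ∨ ¬p2 ∨ p1) ∧ (p1 ∨ ¬p2 ∨ p1)
= p1 ∨ ¬p2

p1 ∨ ¬p2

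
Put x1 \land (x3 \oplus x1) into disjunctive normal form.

x1 \land \lnot x3

x1 \land (x3 \oplus x1)
⇔ x1 \land ((x3 \land \lnot x1) \lor (\lnot x3 \land x1))   [expand \oplus]
⇔ (x1 \land x3 \land \lnot x1) \lor (x1 \land \lnot x3 \land x1)   [distribute \land over \lor]
⇔ x1 \land \lnot x3   [simplify]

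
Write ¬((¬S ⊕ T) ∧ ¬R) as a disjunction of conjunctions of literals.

¬((¬S ⊕ T) ∧ ¬R)
≡ ¬(((¬S ∧ ¬T) ∨ (¬¬S ∧ T)) ∧ ¬R)   — expand ⊕
≡ ¬((¬S ∧ ¬T) ∨ (¬¬S ∧ T)) ∨ ¬¬R   — De Morgan
≡ (¬(¬S ∧ ¬T) ∧ ¬(¬¬S ∧ T)) ∨ ¬¬R   — De Morgan
≡ ((¬¬S ∨ ¬¬T) ∧ ¬(¬¬S ∧ T)) ∨ ¬¬R   — De Morgan
≡ ((S ∨ ¬¬T) ∧ ¬(¬¬S ∧ T)) ∨ ¬¬R   — double negation
≡ ((S ∨ T) ∧ ¬(¬¬S ∧ T)) ∨ ¬¬R   — double negation
≡ ((S ∨ T) ∧ (¬¬¬S ∨ ¬T)) ∨ ¬¬R   — De Morgan
≡ ((S ∨ T) ∧ (¬S ∨ ¬T)) ∨ ¬¬R   — double negation
≡ ((S ∨ T) ∧ (¬S ∨ ¬T)) ∨ R   — double negation
≡ (S ∧ ¬S) ∨ (S ∧ ¬T) ∨ (T ∧ ¬S) ∨ (T ∧ ¬T) ∨ R   — distribute ∧ over ∨
≡ (S ∧ ¬T) ∨ (T ∧ ¬S) ∨ R   — simplify

(S ∧ ¬T) ∨ (T ∧ ¬S) ∨ R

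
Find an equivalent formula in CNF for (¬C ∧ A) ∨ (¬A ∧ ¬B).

(¬C ∨ ¬A) ∧ (¬C ∨ ¬B) ∧ (A ∨ ¬B)

(¬C ∧ A) ∨ (¬A ∧ ¬B)
≡ (¬C ∨ ¬A) ∧ (¬C ∨ ¬B) ∧ (A ∨ ¬A) ∧ (A ∨ ¬B)
≡ (¬C ∨ ¬A) ∧ (¬C ∨ ¬B) ∧ (A ∨ ¬B)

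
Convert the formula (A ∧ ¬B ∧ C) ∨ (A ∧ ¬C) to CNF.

(A ∧ ¬B ∧ C) ∨ (A ∧ ¬C)
≡ (A ∨ A) ∧ (A ∨ ¬C) ∧ (¬B ∨ A) ∧ (¬B ∨ ¬C) ∧ (C ∨ A) ∧ (C ∨ ¬C)   [distribute ∨ over ∧]
≡ A ∧ (¬B ∨ ¬C)   [simplify]

A ∧ (¬B ∨ ¬C)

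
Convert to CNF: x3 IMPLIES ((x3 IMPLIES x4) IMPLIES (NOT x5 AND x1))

(NOT x3 OR NOT x4 OR NOT x5) AND (NOT x3 OR NOT x4 OR x1)

x3 IMPLIES ((x3 IMPLIES x4) IMPLIES (NOT x5 AND x1))
≡ NOT x3 OR ((x3 IMPLIES x4) IMPLIES (NOT x5 AND x1))   (eliminate IMPLIES)
≡ NOT x3 OR NOT (x3 IMPLIES x4) OR (NOT x5 AND x1)   (eliminate IMPLIES)
≡ NOT x3 OR NOT (NOT x3 OR x4) OR (NOT x5 AND x1)   (eliminate IMPLIES)
≡ NOT x3 OR (NOT NOT x3 AND NOT x4) OR (NOT x5 AND x1)   (De Morgan)
≡ NOT x3 OR (x3 AND NOT x4) OR (NOT x5 AND x1)   (double negation)
≡ (NOT x3 OR x3 OR NOT x5) AND (NOT x3 OR x3 OR x1) AND (NOT x3 OR NOT x4 OR NOT x5) AND (NOT x3 OR NOT x4 OR x1)   (distribute OR over AND)
≡ (NOT x3 OR NOT x4 OR NOT x5) AND (NOT x3 OR NOT x4 OR x1)   (simplify)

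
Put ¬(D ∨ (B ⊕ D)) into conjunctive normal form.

¬(D ∨ (B ⊕ D))
= ¬(D ∨ ((B ∨ D) ∧ ¬(B ∧ D)))
= ¬D ∧ ¬((B ∨ D) ∧ ¬(B ∧ D))
= ¬D ∧ (¬(B ∨ D) ∨ ¬¬(B ∧ D))
= ¬D ∧ ((¬B ∧ ¬D) ∨ ¬¬(B ∧ D))
= ¬D ∧ ((¬B ∧ ¬D) ∨ (B ∧ D))
= ¬D ∧ (¬B ∨ B) ∧ (¬B ∨ D) ∧ (¬D ∨ B) ∧ (¬D ∨ D)
= ¬D ∧ (¬B ∨ D)

¬D ∧ (¬B ∨ D)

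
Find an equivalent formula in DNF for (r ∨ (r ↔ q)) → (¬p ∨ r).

(r ∨ (r ↔ q)) → (¬p ∨ r)
≡ ¬(r ∨ (r ↔ q)) ∨ ¬p ∨ r   [eliminate →]
≡ ¬(r ∨ ((r → q) ∧ (q → r))) ∨ ¬p ∨ r   [eliminate ↔]
≡ ¬(r ∨ ((¬r ∨ q) ∧ (q → r))) ∨ ¬p ∨ r   [eliminate →]
≡ ¬(r ∨ ((¬r ∨ q) ∧ (¬q ∨ r))) ∨ ¬p ∨ r   [eliminate →]
≡ (¬r ∧ ¬((¬r ∨ q) ∧ (¬q ∨ r))) ∨ ¬p ∨ r   [De Morgan]
≡ (¬r ∧ (¬(¬r ∨ q) ∨ ¬(¬q ∨ r))) ∨ ¬p ∨ r   [De Morgan]
≡ (¬r ∧ ((¬¬r ∧ ¬q) ∨ ¬(¬q ∨ r))) ∨ ¬p ∨ r   [De Morgan]
≡ (¬r ∧ ((r ∧ ¬q) ∨ ¬(¬q ∨ r))) ∨ ¬p ∨ r   [double negation]
≡ (¬r ∧ ((r ∧ ¬q) ∨ (¬¬q ∧ ¬r))) ∨ ¬p ∨ r   [De Morgan]
≡ (¬r ∧ ((r ∧ ¬q) ∨ (q ∧ ¬r))) ∨ ¬p ∨ r   [double negation]
≡ (¬r ∧ r ∧ ¬q) ∨ (¬r ∧ q ∧ ¬r) ∨ ¬p ∨ r   [distribute ∧ over ∨]
≡ (¬r ∧ q) ∨ ¬p ∨ r   [simplify]

(¬r ∧ q) ∨ ¬p ∨ r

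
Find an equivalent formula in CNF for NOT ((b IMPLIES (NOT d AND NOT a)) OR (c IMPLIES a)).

b AND (d OR a) AND c AND NOT a

NOT ((b IMPLIES (NOT d AND NOT a)) OR (c IMPLIES a))
≡ NOT (NOT b OR (NOT d AND NOT a) OR (c IMPLIES a))   [eliminate IMPLIES]
≡ NOT (NOT b OR (NOT d AND NOT a) OR NOT c OR a)   [eliminate IMPLIES]
≡ NOT NOT b AND NOT (NOT d AND NOT a) AND NOT NOT c AND NOT a   [De Morgan]
≡ b AND NOT (NOT d AND NOT a) AND NOT NOT c AND NOT a   [double negation]
≡ b AND (NOT NOT d OR NOT NOT a) AND NOT NOT c AND NOT a   [De Morgan]
≡ b AND (d OR NOT NOT a) AND NOT NOT c AND NOT a   [double negation]
≡ b AND (d OR a) AND NOT NOT c AND NOT a   [double negation]
≡ b AND (d OR a) AND c AND NOT a   [double negation]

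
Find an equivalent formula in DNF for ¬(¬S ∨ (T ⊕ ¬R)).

(S ∧ ¬T ∧ R) ∨ (S ∧ ¬R ∧ T)

¬(¬S ∨ (T ⊕ ¬R))
= ¬(¬S ∨ (T ∧ ¬¬R) ∨ (¬T ∧ ¬R))   [expand ⊕]
= ¬¬S ∧ ¬(T ∧ ¬¬R) ∧ ¬(¬T ∧ ¬R)   [De Morgan]
= S ∧ ¬(T ∧ ¬¬R) ∧ ¬(¬T ∧ ¬R)   [double negation]
= S ∧ (¬T ∨ ¬¬¬R) ∧ ¬(¬T ∧ ¬R)   [De Morgan]
= S ∧ (¬T ∨ ¬R) ∧ ¬(¬T ∧ ¬R)   [double negation]
= S ∧ (¬T ∨ ¬R) ∧ (¬¬T ∨ ¬¬R)   [De Morgan]
= S ∧ (¬T ∨ ¬R) ∧ (T ∨ ¬¬R)   [double negation]
= S ∧ (¬T ∨ ¬R) ∧ (T ∨ R)   [double negation]
= (S ∧ ¬T ∧ T) ∨ (S ∧ ¬T ∧ R) ∨ (S ∧ ¬R ∧ T) ∨ (S ∧ ¬R ∧ R)   [distribute ∧ over ∨]
= (S ∧ ¬T ∧ R) ∨ (S ∧ ¬R ∧ T)   [simplify]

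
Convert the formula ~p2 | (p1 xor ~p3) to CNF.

~p2 | (p1 xor ~p3)
⇔ ~p2 | ((p1 | ~p3) & ~(p1 & ~p3))   [expand xor]
⇔ ~p2 | ((p1 | ~p3) & (~p1 | ~~p3))   [De Morgan]
⇔ ~p2 | ((p1 | ~p3) & (~p1 | p3))   [double negation]
⇔ (~p2 | p1 | ~p3) & (~p2 | ~p1 | p3)   [distribute | over &]

(~p2 | p1 | ~p3) & (~p2 | ~p1 | p3)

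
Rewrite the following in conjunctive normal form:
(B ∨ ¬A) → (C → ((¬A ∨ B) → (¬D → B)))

(B ∨ ¬A) → (C → ((¬A ∨ B) → (¬D → B)))
⇔ ¬(B ∨ ¬A) ∨ (C → ((¬A ∨ B) → (¬D → B)))   [eliminate →]
⇔ ¬(B ∨ ¬A) ∨ ¬C ∨ ((¬A ∨ B) → (¬D → B))   [eliminate →]
⇔ ¬(B ∨ ¬A) ∨ ¬C ∨ ¬(¬A ∨ B) ∨ (¬D → B)   [eliminate →]
⇔ ¬(B ∨ ¬A) ∨ ¬C ∨ ¬(¬A ∨ B) ∨ ¬¬D ∨ B   [eliminate →]
⇔ (¬B ∧ ¬¬A) ∨ ¬C ∨ ¬(¬A ∨ B) ∨ ¬¬D ∨ B   [De Morgan]
⇔ (¬B ∧ A) ∨ ¬C ∨ ¬(¬A ∨ B) ∨ ¬¬D ∨ B   [double negation]
⇔ (¬B ∧ A) ∨ ¬C ∨ (¬¬A ∧ ¬B) ∨ ¬¬D ∨ B   [De Morgan]
⇔ (¬B ∧ A) ∨ ¬C ∨ (A ∧ ¬B) ∨ ¬¬D ∨ B   [double negation]
⇔ (¬B ∧ A) ∨ ¬C ∨ (A ∧ ¬B) ∨ D ∨ B   [double negation]
⇔ (¬B ∨ ¬C ∨ A ∨ D ∨ B) ∧ (¬B ∨ ¬C ∨ ¬B ∨ D ∨ B) ∧ (A ∨ ¬C ∨ A ∨ D ∨ B) ∧ (A ∨ ¬C ∨ ¬B ∨ D ∨ B)   [distribute ∨ over ∧]
⇔ A ∨ ¬C ∨ D ∨ B   [simplify]

A ∨ ¬C ∨ D ∨ B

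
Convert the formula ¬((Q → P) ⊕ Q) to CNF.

Q ∧ (¬Q ∨ P)

¬((Q → P) ⊕ Q)
⇔ ¬(((Q → P) ∨ Q) ∧ ¬((Q → P) ∧ Q))   [expand ⊕]
⇔ ¬((¬Q ∨ P ∨ Q) ∧ ¬((Q → P) ∧ Q))   [eliminate →]
⇔ ¬((¬Q ∨ P ∨ Q) ∧ ¬((¬Q ∨ P) ∧ Q))   [eliminate →]
⇔ ¬(¬Q ∨ P ∨ Q) ∨ ¬¬((¬Q ∨ P) ∧ Q)   [De Morgan]
⇔ ¬¬Q ∧ ¬P ∧ ¬Q ∨ ¬¬((¬Q ∨ P) ∧ Q)   [De Morgan]
⇔ Q ∧ ¬P ∧ ¬Q ∨ ¬¬((¬Q ∨ P) ∧ Q)   [double negation]
⇔ Q ∧ ¬P ∧ ¬Q ∨ (¬Q ∨ P) ∧ Q   [double negation]
⇔ (Q ∨ ¬Q ∨ P) ∧ (Q ∨ Q) ∧ (¬P ∨ ¬Q ∨ P) ∧ (¬P ∨ Q) ∧ (¬Q ∨ ¬Q ∨ P) ∧ (¬Q ∨ Q)   [distribute ∨ over ∧]
⇔ Q ∧ (¬Q ∨ P)   [simplify]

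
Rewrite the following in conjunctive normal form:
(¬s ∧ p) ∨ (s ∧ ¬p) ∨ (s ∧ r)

(¬s ∧ p) ∨ (s ∧ ¬p) ∨ (s ∧ r)
⇔ (¬s ∨ s ∨ s) ∧ (¬s ∨ s ∨ r) ∧ (¬s ∨ ¬p ∨ s) ∧ (¬s ∨ ¬p ∨ r) ∧ (p ∨ s ∨ s) ∧ (p ∨ s ∨ r) ∧ (p ∨ ¬p ∨ s) ∧ (p ∨ ¬p ∨ r)   [distribute ∨ over ∧]
⇔ (¬s ∨ ¬p ∨ r) ∧ (p ∨ s)   [simplify]

(¬s ∨ ¬p ∨ r) ∧ (p ∨ s)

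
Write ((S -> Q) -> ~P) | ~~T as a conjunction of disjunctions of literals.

((S -> Q) -> ~P) | ~~T
= ~(S -> Q) | ~P | ~~T   (eliminate ->)
= ~(~S | Q) | ~P | ~~T   (eliminate ->)
= (~~S & ~Q) | ~P | ~~T   (De Morgan)
= (S & ~Q) | ~P | ~~T   (double negation)
= (S & ~Q) | ~P | T   (double negation)
= (S | ~P | T) & (~Q | ~P | T)   (distribute | over &)

(S | ~P | T) & (~Q | ~P | T)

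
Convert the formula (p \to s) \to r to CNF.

(p \lor r) \land (\lnot s \lor r)

(p \to s) \to r
≡ \lnot (p \to s) \lor r   [eliminate \to]
≡ \lnot (\lnot p \lor s) \lor r   [eliminate \to]
≡ \lnot \lnot p \land \lnot s \lor r   [De Morgan]
≡ p \land \lnot s \lor r   [double negation]
≡ (p \lor r) \land (\lnot s \lor r)   [distribute \lor over \land]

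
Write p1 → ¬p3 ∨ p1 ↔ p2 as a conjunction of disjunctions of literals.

(p1 ∨ p2) ∧ (p3 ∨ p2) ∧ (¬p1 ∨ p2)

p1 → ¬p3 ∨ p1 ↔ p2
≡ ((p1 → ¬p3 ∨ p1) → p2) ∧ (p2 → (p1 → ¬p3 ∨ p1))   [eliminate ↔]
≡ (¬(p1 → ¬p3 ∨ p1) ∨ p2) ∧ (p2 → (p1 → ¬p3 ∨ p1))   [eliminate →]
≡ (¬(¬p1 ∨ ¬p3 ∨ p1) ∨ p2) ∧ (p2 → (p1 → ¬p3 ∨ p1))   [eliminate →]
≡ (¬(¬p1 ∨ ¬p3 ∨ p1) ∨ p2) ∧ (¬p2 ∨ (p1 → ¬p3 ∨ p1))   [eliminate →]
≡ (¬(¬p1 ∨ ¬p3 ∨ p1) ∨ p2) ∧ (¬p2 ∨ ¬p1 ∨ ¬p3 ∨ p1)   [eliminate →]
≡ (¬¬p1 ∧ ¬¬p3 ∧ ¬p1 ∨ p2) ∧ (¬p2 ∨ ¬p1 ∨ ¬p3 ∨ p1)   [De Morgan]
≡ (p1 ∧ ¬¬p3 ∧ ¬p1 ∨ p2) ∧ (¬p2 ∨ ¬p1 ∨ ¬p3 ∨ p1)   [double negation]
≡ (p1 ∧ p3 ∧ ¬p1 ∨ p2) ∧ (¬p2 ∨ ¬p1 ∨ ¬p3 ∨ p1)   [double negation]
≡ (p1 ∨ p2) ∧ (p3 ∨ p2) ∧ (¬p1 ∨ p2) ∧ (¬p2 ∨ ¬p1 ∨ ¬p3 ∨ p1)   [distribute ∨ over ∧]
≡ (p1 ∨ p2) ∧ (p3 ∨ p2) ∧ (¬p1 ∨ p2)   [simplify]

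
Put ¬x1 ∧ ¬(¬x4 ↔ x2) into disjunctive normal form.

(¬x1 ∧ ¬x4 ∧ ¬x2) ∨ (¬x1 ∧ x2 ∧ x4)

¬x1 ∧ ¬(¬x4 ↔ x2)
≡ ¬x1 ∧ ¬((¬x4 → x2) ∧ (x2 → ¬x4))   [eliminate ↔]
≡ ¬x1 ∧ ¬((¬¬x4 ∨ x2) ∧ (x2 → ¬x4))   [eliminate →]
≡ ¬x1 ∧ ¬((¬¬x4 ∨ x2) ∧ (¬x2 ∨ ¬x4))   [eliminate →]
≡ ¬x1 ∧ (¬(¬¬x4 ∨ x2) ∨ ¬(¬x2 ∨ ¬x4))   [De Morgan]
≡ ¬x1 ∧ ((¬¬¬x4 ∧ ¬x2) ∨ ¬(¬x2 ∨ ¬x4))   [De Morgan]
≡ ¬x1 ∧ ((¬x4 ∧ ¬x2) ∨ ¬(¬x2 ∨ ¬x4))   [double negation]
≡ ¬x1 ∧ ((¬x4 ∧ ¬x2) ∨ (¬¬x2 ∧ ¬¬x4))   [De Morgan]
≡ ¬x1 ∧ ((¬x4 ∧ ¬x2) ∨ (x2 ∧ ¬¬x4))   [double negation]
≡ ¬x1 ∧ ((¬x4 ∧ ¬x2) ∨ (x2 ∧ x4))   [double negation]
≡ (¬x1 ∧ ¬x4 ∧ ¬x2) ∨ (¬x1 ∧ x2 ∧ x4)   [distribute ∧ over ∨]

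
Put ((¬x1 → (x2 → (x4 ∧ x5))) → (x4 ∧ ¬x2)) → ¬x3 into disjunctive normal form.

((¬x1 → (x2 → (x4 ∧ x5))) → (x4 ∧ ¬x2)) → ¬x3
= ¬((¬x1 → (x2 → (x4 ∧ x5))) → (x4 ∧ ¬x2)) ∨ ¬x3   [eliminate →]
= ¬(¬(¬x1 → (x2 → (x4 ∧ x5))) ∨ (x4 ∧ ¬x2)) ∨ ¬x3   [eliminate →]
= ¬(¬(¬¬x1 ∨ (x2 → (x4 ∧ x5))) ∨ (x4 ∧ ¬x2)) ∨ ¬x3   [eliminate →]
= ¬(¬(¬¬x1 ∨ ¬x2 ∨ (x4 ∧ x5)) ∨ (x4 ∧ ¬x2)) ∨ ¬x3   [eliminate →]
= (¬¬(¬¬x1 ∨ ¬x2 ∨ (x4 ∧ x5)) ∧ ¬(x4 ∧ ¬x2)) ∨ ¬x3   [De Morgan]
= ((¬¬x1 ∨ ¬x2 ∨ (x4 ∧ x5)) ∧ ¬(x4 ∧ ¬x2)) ∨ ¬x3   [double negation]
= ((x1 ∨ ¬x2 ∨ (x4 ∧ x5)) ∧ ¬(x4 ∧ ¬x2)) ∨ ¬x3   [double negation]
= ((x1 ∨ ¬x2 ∨ (x4 ∧ x5)) ∧ (¬x4 ∨ ¬¬x2)) ∨ ¬x3   [De Morgan]
= ((x1 ∨ ¬x2 ∨ (x4 ∧ x5)) ∧ (¬x4 ∨ x2)) ∨ ¬x3   [double negation]
= (x1 ∧ ¬x4) ∨ (x1 ∧ x2) ∨ (¬x2 ∧ ¬x4) ∨ (¬x2 ∧ x2) ∨ (x4 ∧ x5 ∧ ¬x4) ∨ (x4 ∧ x5 ∧ x2) ∨ ¬x3   [distribute ∧ over ∨]
= (x1 ∧ ¬x4) ∨ (x1 ∧ x2) ∨ (¬x2 ∧ ¬x4) ∨ (x4 ∧ x5 ∧ x2) ∨ ¬x3   [simplify]

(x1 ∧ ¬x4) ∨ (x1 ∧ x2) ∨ (¬x2 ∧ ¬x4) ∨ (x4 ∧ x5 ∧ x2) ∨ ¬x3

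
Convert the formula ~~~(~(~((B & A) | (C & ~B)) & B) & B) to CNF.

~B | ~A

~~~(~(~((B & A) | (C & ~B)) & B) & B)
= ~(~(~((B & A) | (C & ~B)) & B) & B)   [double negation]
= ~~(~((B & A) | (C & ~B)) & B) | ~B   [De Morgan]
= (~((B & A) | (C & ~B)) & B) | ~B   [double negation]
= (~(B & A) & ~(C & ~B) & B) | ~B   [De Morgan]
= ((~B | ~A) & ~(C & ~B) & B) | ~B   [De Morgan]
= ((~B | ~A) & (~C | ~~B) & B) | ~B   [De Morgan]
= ((~B | ~A) & (~C | B) & B) | ~B   [double negation]
= (~B | ~A | ~B) & (~C | B | ~B) & (B | ~B)   [distribute | over &]
= ~B | ~A   [simplify]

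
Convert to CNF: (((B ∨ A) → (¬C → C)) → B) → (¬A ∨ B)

¬A ∨ C ∨ B

(((B ∨ A) → (¬C → C)) → B) → (¬A ∨ B)
= ¬(((B ∨ A) → (¬C → C)) → B) ∨ ¬A ∨ B   [eliminate →]
= ¬(¬((B ∨ A) → (¬C → C)) ∨ B) ∨ ¬A ∨ B   [eliminate →]
= ¬(¬(¬(B ∨ A) ∨ (¬C → C)) ∨ B) ∨ ¬A ∨ B   [eliminate →]
= ¬(¬(¬(B ∨ A) ∨ ¬¬C ∨ C) ∨ B) ∨ ¬A ∨ B   [eliminate →]
= (¬¬(¬(B ∨ A) ∨ ¬¬C ∨ C) ∧ ¬B) ∨ ¬A ∨ B   [De Morgan]
= ((¬(B ∨ A) ∨ ¬¬C ∨ C) ∧ ¬B) ∨ ¬A ∨ B   [double negation]
= (((¬B ∧ ¬A) ∨ ¬¬C ∨ C) ∧ ¬B) ∨ ¬A ∨ B   [De Morgan]
= (((¬B ∧ ¬A) ∨ C ∨ C) ∧ ¬B) ∨ ¬A ∨ B   [double negation]
= (¬B ∨ C ∨ C ∨ ¬A ∨ B) ∧ (¬A ∨ C ∨ C ∨ ¬A ∨ B) ∧ (¬B ∨ ¬A ∨ B)   [distribute ∨ over ∧]
= ¬A ∨ C ∨ B   [simplify]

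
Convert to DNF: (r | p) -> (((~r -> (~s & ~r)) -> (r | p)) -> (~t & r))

(r | p) -> (((~r -> (~s & ~r)) -> (r | p)) -> (~t & r))
≡ ~(r | p) | (((~r -> (~s & ~r)) -> (r | p)) -> (~t & r))   — eliminate ->
≡ ~(r | p) | ~((~r -> (~s & ~r)) -> (r | p)) | (~t & r)   — eliminate ->
≡ ~(r | p) | ~(~(~r -> (~s & ~r)) | r | p) | (~t & r)   — eliminate ->
≡ ~(r | p) | ~(~(~~r | (~s & ~r)) | r | p) | (~t & r)   — eliminate ->
≡ (~r & ~p) | ~(~(~~r | (~s & ~r)) | r | p) | (~t & r)   — De Morgan
≡ (~r & ~p) | (~~(~~r | (~s & ~r)) & ~r & ~p) | (~t & r)   — De Morgan
≡ (~r & ~p) | ((~~r | (~s & ~r)) & ~r & ~p) | (~t & r)   — double negation
≡ (~r & ~p) | ((r | (~s & ~r)) & ~r & ~p) | (~t & r)   — double negation
≡ (~r & ~p) | (r & ~r & ~p) | (~s & ~r & ~r & ~p) | (~t & r)   — distribute & over |
≡ (~r & ~p) | (~t & r)   — simplify

(~r & ~p) | (~t & r)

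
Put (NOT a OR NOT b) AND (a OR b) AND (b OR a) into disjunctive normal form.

(NOT a OR NOT b) AND (a OR b) AND (b OR a)
≡ (NOT a AND a AND b) OR (NOT a AND a AND a) OR (NOT a AND b AND b) OR (NOT a AND b AND a) OR (NOT b AND a AND b) OR (NOT b AND a AND a) OR (NOT b AND b AND b) OR (NOT b AND b AND a)   [distribute AND over OR]
≡ (NOT a AND b) OR (NOT b AND a)   [simplify]

(NOT a AND b) OR (NOT b AND a)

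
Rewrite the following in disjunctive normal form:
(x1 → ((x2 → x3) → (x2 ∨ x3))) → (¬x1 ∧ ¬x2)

(x1 ∧ ¬x2 ∧ ¬x3) ∨ (¬x1 ∧ ¬x2)

(x1 → ((x2 → x3) → (x2 ∨ x3))) → (¬x1 ∧ ¬x2)
≡ ¬(x1 → ((x2 → x3) → (x2 ∨ x3))) ∨ (¬x1 ∧ ¬x2)   [eliminate →]
≡ ¬(¬x1 ∨ ((x2 → x3) → (x2 ∨ x3))) ∨ (¬x1 ∧ ¬x2)   [eliminate →]
≡ ¬(¬x1 ∨ ¬(x2 → x3) ∨ x2 ∨ x3) ∨ (¬x1 ∧ ¬x2)   [eliminate →]
≡ ¬(¬x1 ∨ ¬(¬x2 ∨ x3) ∨ x2 ∨ x3) ∨ (¬x1 ∧ ¬x2)   [eliminate →]
≡ (¬¬x1 ∧ ¬¬(¬x2 ∨ x3) ∧ ¬x2 ∧ ¬x3) ∨ (¬x1 ∧ ¬x2)   [De Morgan]
≡ (x1 ∧ ¬¬(¬x2 ∨ x3) ∧ ¬x2 ∧ ¬x3) ∨ (¬x1 ∧ ¬x2)   [double negation]
≡ (x1 ∧ (¬x2 ∨ x3) ∧ ¬x2 ∧ ¬x3) ∨ (¬x1 ∧ ¬x2)   [double negation]
≡ (x1 ∧ ¬x2 ∧ ¬x2 ∧ ¬x3) ∨ (x1 ∧ x3 ∧ ¬x2 ∧ ¬x3) ∨ (¬x1 ∧ ¬x2)   [distribute ∧ over ∨]
≡ (x1 ∧ ¬x2 ∧ ¬x3) ∨ (¬x1 ∧ ¬x2)   [simplify]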